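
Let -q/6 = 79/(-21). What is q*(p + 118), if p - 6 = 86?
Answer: 4740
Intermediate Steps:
p = 92 (p = 6 + 86 = 92)
q = 158/7 (q = -474/(-21) = -474*(-1)/21 = -6*(-79/21) = 158/7 ≈ 22.571)
q*(p + 118) = 158*(92 + 118)/7 = (158/7)*210 = 4740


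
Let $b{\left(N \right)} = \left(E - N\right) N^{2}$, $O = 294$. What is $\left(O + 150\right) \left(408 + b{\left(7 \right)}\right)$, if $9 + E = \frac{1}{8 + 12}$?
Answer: $- \frac{829281}{5} \approx -1.6586 \cdot 10^{5}$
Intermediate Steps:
$E = - \frac{179}{20}$ ($E = -9 + \frac{1}{8 + 12} = -9 + \frac{1}{20} = - \frac{179}{20} \approx -8.95$)
$b{\left(N \right)} = N^{2} \left(- \frac{179}{20} - N\right)$ ($b{\left(N \right)} = \left(- \frac{179}{20} - N\right) N^{2} = N^{2} \left(- \frac{179}{20} - N\right)$)
$\left(O + 150\right) \left(408 + b{\left(7 \right)}\right) = \left(294 + 150\right) \left(408 + 7^{2} \left(- \frac{179}{20} - 7\right)\right) = 444 \left(408 + 49 \left(- \frac{179}{20} - 7\right)\right) = 444 \left(408 + 49 \left(- \frac{319}{20}\right)\right) = 444 \left(408 - \frac{15631}{20}\right) = 444 \left(- \frac{7471}{20}\right) = - \frac{829281}{5}$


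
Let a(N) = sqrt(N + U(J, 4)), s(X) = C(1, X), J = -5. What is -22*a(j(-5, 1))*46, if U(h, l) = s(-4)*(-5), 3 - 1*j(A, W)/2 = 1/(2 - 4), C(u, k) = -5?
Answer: -4048*sqrt(2) ≈ -5724.7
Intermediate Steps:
s(X) = -5
j(A, W) = 7 (j(A, W) = 6 - 2/(2 - 4) = 6 - 2/(-2) = 6 - 2*(-1/2) = 6 + 1 = 7)
U(h, l) = 25 (U(h, l) = -5*(-5) = 25)
a(N) = sqrt(25 + N) (a(N) = sqrt(N + 25) = sqrt(25 + N))
-22*a(j(-5, 1))*46 = -22*sqrt(25 + 7)*46 = -88*sqrt(2)*46 = -4048*sqrt(2)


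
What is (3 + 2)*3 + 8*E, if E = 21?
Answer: 183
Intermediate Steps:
(3 + 2)*3 + 8*E = (3 + 2)*3 + 8*21 = 5*3 + 168 = 15 + 168 = 183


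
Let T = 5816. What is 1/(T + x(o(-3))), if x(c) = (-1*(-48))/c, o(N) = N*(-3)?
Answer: 3/17464 ≈ 0.00017178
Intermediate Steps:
o(N) = -3*N
x(c) = 48/c
1/(T + x(o(-3))) = 1/(5816 + 48/((-3*(-3)))) = 1/(5816 + 48/9) = 1/(5816 + 48*(⅑)) = 1/(5816 + 16/3) = 1/(17464/3) = 3/17464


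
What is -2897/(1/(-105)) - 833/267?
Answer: 81216562/267 ≈ 3.0418e+5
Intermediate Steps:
-2897/(1/(-105)) - 833/267 = -2897/(-1/105) - 833*1/267 = -2897*(-105) - 833/267 = 304185 - 833/267 = 81216562/267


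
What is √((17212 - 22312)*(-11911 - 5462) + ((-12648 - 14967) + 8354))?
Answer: √88583039 ≈ 9411.9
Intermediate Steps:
√((17212 - 22312)*(-11911 - 5462) + ((-12648 - 14967) + 8354)) = √(-5100*(-17373) + (-27615 + 8354)) = √(88602300 - 19261) = √88583039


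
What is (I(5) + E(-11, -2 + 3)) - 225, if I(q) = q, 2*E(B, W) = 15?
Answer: -425/2 ≈ -212.50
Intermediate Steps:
E(B, W) = 15/2 (E(B, W) = (1/2)*15 = 15/2)
(I(5) + E(-11, -2 + 3)) - 225 = (5 + 15/2) - 225 = 25/2 - 225 = -425/2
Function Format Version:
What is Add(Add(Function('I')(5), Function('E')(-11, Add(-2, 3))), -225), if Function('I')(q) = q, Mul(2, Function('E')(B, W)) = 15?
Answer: Rational(-425, 2) ≈ -212.50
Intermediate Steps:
Function('E')(B, W) = Rational(15, 2) (Function('E')(B, W) = Mul(Rational(1, 2), 15) = Rational(15, 2))
Add(Add(Function('I')(5), Function('E')(-11, Add(-2, 3))), -225) = Add(Add(5, Rational(15, 2)), -225) = Add(Rational(25, 2), -225) = Rational(-425, 2)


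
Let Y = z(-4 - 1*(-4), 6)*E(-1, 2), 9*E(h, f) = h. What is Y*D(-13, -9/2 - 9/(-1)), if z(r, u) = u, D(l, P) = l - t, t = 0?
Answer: 26/3 ≈ 8.6667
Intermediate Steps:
E(h, f) = h/9
D(l, P) = l (D(l, P) = l - 1*0 = l + 0 = l)
Y = -⅔ (Y = 6*((⅑)*(-1)) = 6*(-⅑) = -⅔ ≈ -0.66667)
Y*D(-13, -9/2 - 9/(-1)) = -⅔*(-13) = 26/3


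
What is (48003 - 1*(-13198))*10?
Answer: 612010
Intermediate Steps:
(48003 - 1*(-13198))*10 = (48003 + 13198)*10 = 61201*10 = 612010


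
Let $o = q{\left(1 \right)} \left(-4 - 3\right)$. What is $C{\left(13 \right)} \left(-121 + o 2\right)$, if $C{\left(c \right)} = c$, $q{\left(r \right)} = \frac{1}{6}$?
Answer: $- \frac{4810}{3} \approx -1603.3$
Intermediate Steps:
$q{\left(r \right)} = \frac{1}{6}$
$o = - \frac{7}{6}$ ($o = \frac{-4 - 3}{6} = \frac{1}{6} \left(-7\right) = - \frac{7}{6} \approx -1.1667$)
$C{\left(13 \right)} \left(-121 + o 2\right) = 13 \left(-121 - \frac{7}{3}\right) = 13 \left(- \frac{370}{3}\right) = - \frac{4810}{3}$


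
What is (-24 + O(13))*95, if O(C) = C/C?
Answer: -2185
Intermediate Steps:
O(C) = 1
(-24 + O(13))*95 = (-24 + 1)*95 = -23*95 = -2185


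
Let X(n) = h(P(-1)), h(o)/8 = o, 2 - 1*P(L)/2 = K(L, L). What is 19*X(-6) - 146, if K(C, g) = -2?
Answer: 1070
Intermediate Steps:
P(L) = 8 (P(L) = 4 - 2*(-2) = 4 + 4 = 8)
h(o) = 8*o
X(n) = 64 (X(n) = 8*8 = 64)
19*X(-6) - 146 = 19*64 - 146 = 1216 - 146 = 1070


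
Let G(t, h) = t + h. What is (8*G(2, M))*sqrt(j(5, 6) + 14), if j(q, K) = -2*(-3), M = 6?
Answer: 128*sqrt(5) ≈ 286.22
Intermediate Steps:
j(q, K) = 6
G(t, h) = h + t
(8*G(2, M))*sqrt(j(5, 6) + 14) = (8*(6 + 2))*sqrt(6 + 14) = (8*8)*sqrt(20) = 64*(2*sqrt(5)) = 128*sqrt(5)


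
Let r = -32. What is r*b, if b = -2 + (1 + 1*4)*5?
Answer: -736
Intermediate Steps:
b = 23 (b = -2 + (1 + 4)*5 = -2 + 5*5 = -2 + 25 = 23)
r*b = -32*23 = -736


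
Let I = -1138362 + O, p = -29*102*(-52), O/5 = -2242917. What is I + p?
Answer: -12199131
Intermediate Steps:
O = -11214585 (O = 5*(-2242917) = -11214585)
p = 153816 (p = -2958*(-52) = 153816)
I = -12352947 (I = -1138362 - 11214585 = -12352947)
I + p = -12352947 + 153816 = -12199131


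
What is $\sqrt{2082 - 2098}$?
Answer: $4 i \approx 4.0 i$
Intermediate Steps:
$\sqrt{2082 - 2098} = \sqrt{-16} = 4 i$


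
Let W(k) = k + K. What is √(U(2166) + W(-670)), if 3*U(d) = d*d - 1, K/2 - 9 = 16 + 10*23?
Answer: 5*√562929/3 ≈ 1250.5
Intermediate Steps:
K = 510 (K = 18 + 2*(16 + 10*23) = 18 + 2*(16 + 230) = 18 + 2*246 = 18 + 492 = 510)
U(d) = -⅓ + d²/3 (U(d) = (d*d - 1)/3 = (d² - 1)/3 = (-1 + d²)/3 = -⅓ + d²/3)
W(k) = 510 + k (W(k) = k + 510 = 510 + k)
√(U(2166) + W(-670)) = √((-⅓ + (⅓)*2166²) + (510 - 670)) = √((-⅓ + (⅓)*4691556) - 160) = √((-⅓ + 1563852) - 160) = √(4691555/3 - 160) = √(4691075/3) = 5*√562929/3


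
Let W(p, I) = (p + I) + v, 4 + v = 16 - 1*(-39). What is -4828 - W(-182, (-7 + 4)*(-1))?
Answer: -4700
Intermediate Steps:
v = 51 (v = -4 + (16 - 1*(-39)) = -4 + (16 + 39) = -4 + 55 = 51)
W(p, I) = 51 + I + p (W(p, I) = (p + I) + 51 = (I + p) + 51 = 51 + I + p)
-4828 - W(-182, (-7 + 4)*(-1)) = -4828 - (51 + (-7 + 4)*(-1) - 182) = -4828 - (51 - 3*(-1) - 182) = -4828 - (51 + 3 - 182) = -4828 - 1*(-128) = -4828 + 128 = -4700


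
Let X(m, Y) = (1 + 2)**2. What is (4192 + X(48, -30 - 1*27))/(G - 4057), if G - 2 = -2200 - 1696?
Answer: -4201/7951 ≈ -0.52836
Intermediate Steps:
G = -3894 (G = 2 + (-2200 - 1696) = 2 - 3896 = -3894)
X(m, Y) = 9 (X(m, Y) = 3**2 = 9)
(4192 + X(48, -30 - 1*27))/(G - 4057) = (4192 + 9)/(-3894 - 4057) = 4201/(-7951) = 4201*(-1/7951) = -4201/7951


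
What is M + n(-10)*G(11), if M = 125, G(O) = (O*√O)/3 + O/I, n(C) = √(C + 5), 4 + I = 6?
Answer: 125 + 11*I*√5*(3 + 2*√11)/6 ≈ 125.0 + 39.491*I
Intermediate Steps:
I = 2 (I = -4 + 6 = 2)
n(C) = √(5 + C)
G(O) = O/2 + O^(3/2)/3 (G(O) = (O*√O)/3 + O/2 = O^(3/2)*(⅓) + O*(½) = O^(3/2)/3 + O/2 = O/2 + O^(3/2)/3)
M + n(-10)*G(11) = 125 + √(5 - 10)*((½)*11 + 11^(3/2)/3) = 125 + √(-5)*(11/2 + (11*√11)/3) = 125 + (I*√5)*(11/2 + 11*√11/3) = 125 + I*√5*(11/2 + 11*√11/3)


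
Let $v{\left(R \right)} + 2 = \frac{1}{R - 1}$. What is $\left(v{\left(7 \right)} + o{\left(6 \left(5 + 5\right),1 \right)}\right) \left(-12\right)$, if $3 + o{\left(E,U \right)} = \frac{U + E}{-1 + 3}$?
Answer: $-308$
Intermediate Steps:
$o{\left(E,U \right)} = -3 + \frac{E}{2} + \frac{U}{2}$ ($o{\left(E,U \right)} = -3 + \frac{U + E}{-1 + 3} = -3 + \frac{E + U}{2} = -3 + \left(E + U\right) \frac{1}{2} = -3 + \left(\frac{E}{2} + \frac{U}{2}\right) = -3 + \frac{E}{2} + \frac{U}{2}$)
$v{\left(R \right)} = -2 + \frac{1}{-1 + R}$ ($v{\left(R \right)} = -2 + \frac{1}{R - 1} = -2 + \frac{1}{-1 + R}$)
$\left(v{\left(7 \right)} + o{\left(6 \left(5 + 5\right),1 \right)}\right) \left(-12\right) = \left(\frac{3 - 14}{-1 + 7} + \left(-3 + \frac{6 \left(5 + 5\right)}{2} + \frac{1}{2} \cdot 1\right)\right) \left(-12\right) = \left(\frac{3 - 14}{6} + \left(-3 + \frac{6 \cdot 10}{2} + \frac{1}{2}\right)\right) \left(-12\right) = \left(\frac{1}{6} \left(-11\right) + \left(-3 + \frac{1}{2} \cdot 60 + \frac{1}{2}\right)\right) \left(-12\right) = \left(- \frac{11}{6} + \left(-3 + 30 + \frac{1}{2}\right)\right) \left(-12\right) = \left(- \frac{11}{6} + \frac{55}{2}\right) \left(-12\right) = \frac{77}{3} \left(-12\right) = -308$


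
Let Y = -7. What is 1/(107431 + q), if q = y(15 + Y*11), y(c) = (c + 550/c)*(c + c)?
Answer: 1/116219 ≈ 8.6044e-6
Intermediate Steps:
y(c) = 2*c*(c + 550/c) (y(c) = (c + 550/c)*(2*c) = 2*c*(c + 550/c))
q = 8788 (q = 1100 + 2*(15 - 7*11)**2 = 1100 + 2*(15 - 77)**2 = 1100 + 2*(-62)**2 = 1100 + 2*3844 = 1100 + 7688 = 8788)
1/(107431 + q) = 1/(107431 + 8788) = 1/116219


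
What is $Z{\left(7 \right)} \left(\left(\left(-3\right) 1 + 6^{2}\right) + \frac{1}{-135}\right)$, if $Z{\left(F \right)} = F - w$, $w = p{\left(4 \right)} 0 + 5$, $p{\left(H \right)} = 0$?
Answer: $\frac{8908}{135} \approx 65.985$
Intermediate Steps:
$w = 5$ ($w = 0 \cdot 0 + 5 = 0 + 5 = 5$)
$Z{\left(F \right)} = -5 + F$ ($Z{\left(F \right)} = F - 5 = -5 + F$)
$Z{\left(7 \right)} \left(\left(\left(-3\right) 1 + 6^{2}\right) + \frac{1}{-135}\right) = \left(-5 + 7\right) \left(\left(\left(-3\right) 1 + 6^{2}\right) + \frac{1}{-135}\right) = 2 \left(\left(-3 + 36\right) - \frac{1}{135}\right) = 2 \left(33 - \frac{1}{135}\right) = 2 \cdot \frac{4454}{135} = \frac{8908}{135}$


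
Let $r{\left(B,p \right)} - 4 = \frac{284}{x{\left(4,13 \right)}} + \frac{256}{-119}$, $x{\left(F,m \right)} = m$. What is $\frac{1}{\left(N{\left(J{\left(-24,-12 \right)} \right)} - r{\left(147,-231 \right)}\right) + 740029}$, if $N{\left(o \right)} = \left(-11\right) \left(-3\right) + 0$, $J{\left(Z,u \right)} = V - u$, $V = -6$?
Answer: $\frac{1547}{1144839258} \approx 1.3513 \cdot 10^{-6}$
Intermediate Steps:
$J{\left(Z,u \right)} = -6 - u$
$r{\left(B,p \right)} = \frac{36656}{1547}$ ($r{\left(B,p \right)} = 4 + \left(\frac{284}{13} + \frac{256}{-119}\right) = 4 + \left(284 \cdot \frac{1}{13} + 256 \left(- \frac{1}{119}\right)\right) = 4 + \left(\frac{284}{13} - \frac{256}{119}\right) = 4 + \frac{30468}{1547} = \frac{36656}{1547}$)
$N{\left(o \right)} = 33$ ($N{\left(o \right)} = 33 + 0 = 33$)
$\frac{1}{\left(N{\left(J{\left(-24,-12 \right)} \right)} - r{\left(147,-231 \right)}\right) + 740029} = \frac{1}{\left(33 - \frac{36656}{1547}\right) + 740029} = \frac{1}{\frac{14395}{1547} + 740029} = \frac{1}{\frac{1144839258}{1547}} = \frac{1547}{1144839258}$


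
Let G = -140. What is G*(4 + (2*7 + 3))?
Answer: -2940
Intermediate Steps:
G*(4 + (2*7 + 3)) = -140*(4 + (2*7 + 3)) = -140*(4 + (14 + 3)) = -140*(4 + 17) = -140*21 = -2940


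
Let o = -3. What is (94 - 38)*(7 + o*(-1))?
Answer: 560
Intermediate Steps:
(94 - 38)*(7 + o*(-1)) = (94 - 38)*(7 - 3*(-1)) = 56*(7 + 3) = 56*10 = 560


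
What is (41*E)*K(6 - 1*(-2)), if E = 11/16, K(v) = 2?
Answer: 451/8 ≈ 56.375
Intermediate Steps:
E = 11/16 (E = 11*(1/16) = 11/16 ≈ 0.68750)
(41*E)*K(6 - 1*(-2)) = (41*(11/16))*2 = (451/16)*2 = 451/8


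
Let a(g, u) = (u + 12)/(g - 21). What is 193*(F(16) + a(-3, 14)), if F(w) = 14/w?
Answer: -965/24 ≈ -40.208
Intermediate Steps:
a(g, u) = (12 + u)/(-21 + g)
193*(F(16) + a(-3, 14)) = 193*(14/16 + (12 + 14)/(-21 - 3)) = 193*(14*(1/16) + 26/(-24)) = 193*(7/8 - 1/24*26) = 193*(7/8 - 13/12) = 193*(-5/24) = -965/24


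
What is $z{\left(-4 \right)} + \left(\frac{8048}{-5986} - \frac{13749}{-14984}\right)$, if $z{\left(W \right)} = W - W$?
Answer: $- \frac{19144859}{44847112} \approx -0.42689$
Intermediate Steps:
$z{\left(W \right)} = 0$
$z{\left(-4 \right)} + \left(\frac{8048}{-5986} - \frac{13749}{-14984}\right) = 0 + \left(\frac{8048}{-5986} - \frac{13749}{-14984}\right) = 0 + \left(8048 \left(- \frac{1}{5986}\right) - - \frac{13749}{14984}\right) = 0 + \left(- \frac{4024}{2993} + \frac{13749}{14984}\right) = 0 - \frac{19144859}{44847112} = - \frac{19144859}{44847112}$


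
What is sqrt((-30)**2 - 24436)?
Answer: 4*I*sqrt(1471) ≈ 153.41*I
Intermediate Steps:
sqrt((-30)**2 - 24436) = sqrt(900 - 24436) = sqrt(-23536) = 4*I*sqrt(1471)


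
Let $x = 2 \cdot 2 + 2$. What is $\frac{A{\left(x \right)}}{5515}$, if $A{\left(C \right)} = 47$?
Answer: $\frac{47}{5515} \approx 0.0085222$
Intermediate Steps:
$x = 6$ ($x = 4 + 2 = 6$)
$\frac{A{\left(x \right)}}{5515} = \frac{47}{5515}$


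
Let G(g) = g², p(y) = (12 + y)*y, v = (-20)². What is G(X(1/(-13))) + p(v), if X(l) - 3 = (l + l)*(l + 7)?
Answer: 4706959729/28561 ≈ 1.6480e+5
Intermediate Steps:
X(l) = 3 + 2*l*(7 + l) (X(l) = 3 + (l + l)*(l + 7) = 3 + (2*l)*(7 + l) = 3 + 2*l*(7 + l))
v = 400
p(y) = y*(12 + y)
G(X(1/(-13))) + p(v) = (3 + 2*(1/(-13))² + 14*(1/(-13)))² + 400*(12 + 400) = (3 + 2*(1*(-1/13))² + 14*(1*(-1/13)))² + 400*412 = (3 + 2*(-1/13)² + 14*(-1/13))² + 164800 = (3 + 2*(1/169) - 14/13)² + 164800 = (3 + 2/169 - 14/13)² + 164800 = (327/169)² + 164800 = 106929/28561 + 164800 = 4706959729/28561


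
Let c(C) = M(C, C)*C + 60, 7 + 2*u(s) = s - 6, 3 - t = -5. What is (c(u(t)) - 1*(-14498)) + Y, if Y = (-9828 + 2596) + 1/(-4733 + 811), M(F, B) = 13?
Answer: 14302553/1961 ≈ 7293.5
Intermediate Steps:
t = 8 (t = 3 - 1*(-5) = 3 + 5 = 8)
u(s) = -13/2 + s/2 (u(s) = -7/2 + (s - 6)/2 = -7/2 + (-6 + s)/2 = -7/2 + (-3 + s/2) = -13/2 + s/2)
c(C) = 60 + 13*C (c(C) = 13*C + 60 = 60 + 13*C)
Y = -28363905/3922 (Y = -7232 + 1/(-3922) = -7232 - 1/3922 = -28363905/3922 ≈ -7232.0)
(c(u(t)) - 1*(-14498)) + Y = ((60 + 13*(-13/2 + (½)*8)) - 1*(-14498)) - 28363905/3922 = ((60 + 13*(-13/2 + 4)) + 14498) - 28363905/3922 = ((60 + 13*(-5/2)) + 14498) - 28363905/3922 = ((60 - 65/2) + 14498) - 28363905/3922 = (55/2 + 14498) - 28363905/3922 = 29051/2 - 28363905/3922 = 14302553/1961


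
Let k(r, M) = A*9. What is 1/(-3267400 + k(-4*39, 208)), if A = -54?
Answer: -1/3267886 ≈ -3.0601e-7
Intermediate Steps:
k(r, M) = -486 (k(r, M) = -54*9 = -486)
1/(-3267400 + k(-4*39, 208)) = 1/(-3267400 - 486) = 1/(-3267886) = -1/3267886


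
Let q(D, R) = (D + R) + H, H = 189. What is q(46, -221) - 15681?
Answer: -15667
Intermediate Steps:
q(D, R) = 189 + D + R (q(D, R) = (D + R) + 189 = 189 + D + R)
q(46, -221) - 15681 = (189 + 46 - 221) - 15681 = 14 - 15681 = -15667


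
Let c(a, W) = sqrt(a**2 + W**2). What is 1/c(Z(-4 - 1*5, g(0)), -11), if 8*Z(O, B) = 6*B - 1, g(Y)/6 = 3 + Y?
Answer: 8*sqrt(19193)/19193 ≈ 0.057746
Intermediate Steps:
g(Y) = 18 + 6*Y (g(Y) = 6*(3 + Y) = 18 + 6*Y)
Z(O, B) = -1/8 + 3*B/4 (Z(O, B) = (6*B - 1)/8 = (-1 + 6*B)/8 = -1/8 + 3*B/4)
c(a, W) = sqrt(W**2 + a**2)
1/c(Z(-4 - 1*5, g(0)), -11) = 1/(sqrt((-11)**2 + (-1/8 + 3*(18 + 6*0)/4)**2)) = 1/(sqrt(121 + (-1/8 + 3*(18 + 0)/4)**2)) = 1/(sqrt(121 + (-1/8 + (3/4)*18)**2)) = 1/(sqrt(121 + (-1/8 + 27/2)**2)) = 1/(sqrt(121 + (107/8)**2)) = 1/(sqrt(121 + 11449/64)) = 1/(sqrt(19193/64)) = 1/(sqrt(19193)/8) = 8*sqrt(19193)/19193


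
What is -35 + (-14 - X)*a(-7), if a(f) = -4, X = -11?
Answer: -23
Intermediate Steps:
-35 + (-14 - X)*a(-7) = -35 + (-14 - 1*(-11))*(-4) = -35 + (-14 + 11)*(-4) = -35 - 3*(-4) = -35 + 12 = -23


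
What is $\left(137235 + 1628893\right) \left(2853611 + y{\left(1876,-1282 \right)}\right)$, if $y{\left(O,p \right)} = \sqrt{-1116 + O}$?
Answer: $5039842288208 + 3532256 \sqrt{190} \approx 5.0399 \cdot 10^{12}$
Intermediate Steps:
$\left(137235 + 1628893\right) \left(2853611 + y{\left(1876,-1282 \right)}\right) = \left(137235 + 1628893\right) \left(2853611 + \sqrt{-1116 + 1876}\right) = 1766128 \left(2853611 + \sqrt{760}\right) = 1766128 \left(2853611 + 2 \sqrt{190}\right) = 5039842288208 + 3532256 \sqrt{190}$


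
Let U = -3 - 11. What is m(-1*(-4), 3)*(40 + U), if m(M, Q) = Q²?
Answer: 234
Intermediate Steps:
U = -14
m(-1*(-4), 3)*(40 + U) = 3²*(40 - 14) = 9*26 = 234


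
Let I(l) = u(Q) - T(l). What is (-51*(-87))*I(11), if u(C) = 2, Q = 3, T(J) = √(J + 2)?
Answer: 8874 - 4437*√13 ≈ -7123.8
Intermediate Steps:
T(J) = √(2 + J)
I(l) = 2 - √(2 + l)
(-51*(-87))*I(11) = (-51*(-87))*(2 - √(2 + 11)) = 4437*(2 - √13) = 8874 - 4437*√13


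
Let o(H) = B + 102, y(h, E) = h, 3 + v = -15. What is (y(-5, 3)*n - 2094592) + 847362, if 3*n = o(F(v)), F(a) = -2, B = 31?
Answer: -3742355/3 ≈ -1.2475e+6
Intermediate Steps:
v = -18 (v = -3 - 15 = -18)
o(H) = 133 (o(H) = 31 + 102 = 133)
n = 133/3 (n = (1/3)*133 = 133/3 ≈ 44.333)
(y(-5, 3)*n - 2094592) + 847362 = (-5*133/3 - 2094592) + 847362 = (-665/3 - 2094592) + 847362 = -6284441/3 + 847362 = -3742355/3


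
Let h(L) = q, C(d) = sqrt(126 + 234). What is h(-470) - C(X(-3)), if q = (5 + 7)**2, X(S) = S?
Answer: 144 - 6*sqrt(10) ≈ 125.03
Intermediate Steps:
C(d) = 6*sqrt(10) (C(d) = sqrt(360) = 6*sqrt(10))
q = 144 (q = 12**2 = 144)
h(L) = 144
h(-470) - C(X(-3)) = 144 - 6*sqrt(10)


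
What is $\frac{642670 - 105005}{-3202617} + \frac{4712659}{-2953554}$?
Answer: $- \frac{5560288146671}{3153034083606} \approx -1.7635$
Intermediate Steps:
$\frac{642670 - 105005}{-3202617} + \frac{4712659}{-2953554} = \left(642670 - 105005\right) \left(- \frac{1}{3202617}\right) + 4712659 \left(- \frac{1}{2953554}\right) = 537665 \left(- \frac{1}{3202617}\right) - \frac{4712659}{2953554} = - \frac{537665}{3202617} - \frac{4712659}{2953554} = - \frac{5560288146671}{3153034083606}$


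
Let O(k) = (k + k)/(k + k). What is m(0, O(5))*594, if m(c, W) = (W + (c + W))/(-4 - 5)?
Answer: -132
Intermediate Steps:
O(k) = 1 (O(k) = (2*k)/((2*k)) = (2*k)*(1/(2*k)) = 1)
m(c, W) = -2*W/9 - c/9 (m(c, W) = (W + (W + c))/(-9) = (c + 2*W)*(-1/9) = -2*W/9 - c/9)
m(0, O(5))*594 = (-2/9*1 - 1/9*0)*594 = (-2/9 + 0)*594 = -2/9*594 = -132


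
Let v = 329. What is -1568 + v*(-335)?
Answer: -111783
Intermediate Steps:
-1568 + v*(-335) = -1568 + 329*(-335) = -1568 - 110215 = -111783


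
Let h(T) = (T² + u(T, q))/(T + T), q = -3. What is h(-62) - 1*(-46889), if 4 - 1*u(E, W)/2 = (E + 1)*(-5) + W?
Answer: 1452747/31 ≈ 46863.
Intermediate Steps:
u(E, W) = 18 - 2*W + 10*E (u(E, W) = 8 - 2*((E + 1)*(-5) + W) = 8 - 2*((1 + E)*(-5) + W) = 8 - 2*((-5 - 5*E) + W) = 8 - 2*(-5 + W - 5*E) = 8 + (10 - 2*W + 10*E) = 18 - 2*W + 10*E)
h(T) = (24 + T² + 10*T)/(2*T) (h(T) = (T² + (18 - 2*(-3) + 10*T))/(T + T) = (T² + (18 + 6 + 10*T))/((2*T)) = (T² + (24 + 10*T))*(1/(2*T)) = (24 + T² + 10*T)*(1/(2*T)) = (24 + T² + 10*T)/(2*T))
h(-62) - 1*(-46889) = (5 + (½)*(-62) + 12/(-62)) - 1*(-46889) = (5 - 31 + 12*(-1/62)) + 46889 = (5 - 31 - 6/31) + 46889 = -812/31 + 46889 = 1452747/31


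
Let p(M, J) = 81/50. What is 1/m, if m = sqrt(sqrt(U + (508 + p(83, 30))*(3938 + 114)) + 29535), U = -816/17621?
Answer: sqrt(88105)/sqrt(2602181175 + sqrt(16029390220333946)) ≈ 0.0056822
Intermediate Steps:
U = -816/17621 (U = -816*1/17621 = -816/17621 ≈ -0.046308)
p(M, J) = 81/50 (p(M, J) = 81*(1/50) = 81/50)
m = sqrt(29535 + sqrt(16029390220333946)/88105) (m = sqrt(sqrt(-816/17621 + (508 + 81/50)*(3938 + 114)) + 29535) = sqrt(sqrt(-816/17621 + (25481/50)*4052) + 29535) = sqrt(sqrt(-816/17621 + 51624506/25) + 29535) = sqrt(sqrt(909675399826/440525) + 29535) = sqrt(sqrt(16029390220333946)/88105 + 29535) = sqrt(29535 + sqrt(16029390220333946)/88105) ≈ 175.99)
1/m = 1/(sqrt(229265172423375 + 88105*sqrt(16029390220333946))/88105) = 88105/sqrt(229265172423375 + 88105*sqrt(16029390220333946))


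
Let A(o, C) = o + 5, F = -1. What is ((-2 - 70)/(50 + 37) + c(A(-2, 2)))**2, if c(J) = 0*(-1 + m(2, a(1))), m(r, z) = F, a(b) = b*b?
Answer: 576/841 ≈ 0.68490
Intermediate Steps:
a(b) = b**2
A(o, C) = 5 + o
m(r, z) = -1
c(J) = 0 (c(J) = 0*(-1 - 1) = 0*(-2) = 0)
((-2 - 70)/(50 + 37) + c(A(-2, 2)))**2 = ((-2 - 70)/(50 + 37) + 0)**2 = (-72/87 + 0)**2 = (-72*1/87 + 0)**2 = (-24/29 + 0)**2 = (-24/29)**2 = 576/841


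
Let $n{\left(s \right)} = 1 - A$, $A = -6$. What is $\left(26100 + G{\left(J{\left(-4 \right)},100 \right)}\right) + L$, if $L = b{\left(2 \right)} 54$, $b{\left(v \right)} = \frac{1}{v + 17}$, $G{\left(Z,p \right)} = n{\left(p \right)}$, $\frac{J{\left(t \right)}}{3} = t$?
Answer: $\frac{496087}{19} \approx 26110.0$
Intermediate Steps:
$J{\left(t \right)} = 3 t$
$n{\left(s \right)} = 7$ ($n{\left(s \right)} = 1 - -6 = 1 + 6 = 7$)
$G{\left(Z,p \right)} = 7$
$b{\left(v \right)} = \frac{1}{17 + v}$
$L = \frac{54}{19}$ ($L = \frac{1}{17 + 2} \cdot 54 = \frac{1}{19} \cdot 54 = \frac{54}{19} \approx 2.8421$)
$\left(26100 + G{\left(J{\left(-4 \right)},100 \right)}\right) + L = \left(26100 + 7\right) + \frac{54}{19} = 26107 + \frac{54}{19} = \frac{496087}{19}$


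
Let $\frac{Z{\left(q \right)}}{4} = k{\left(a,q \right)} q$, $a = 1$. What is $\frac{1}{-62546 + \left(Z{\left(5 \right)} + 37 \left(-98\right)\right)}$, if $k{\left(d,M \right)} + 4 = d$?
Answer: $- \frac{1}{66232} \approx -1.5098 \cdot 10^{-5}$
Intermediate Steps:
$k{\left(d,M \right)} = -4 + d$
$Z{\left(q \right)} = - 12 q$ ($Z{\left(q \right)} = 4 \left(-4 + 1\right) q = 4 \left(- 3 q\right) = - 12 q$)
$\frac{1}{-62546 + \left(Z{\left(5 \right)} + 37 \left(-98\right)\right)} = \frac{1}{-62546 + \left(\left(-12\right) 5 + 37 \left(-98\right)\right)} = \frac{1}{-62546 - 3686} = \frac{1}{-66232} = - \frac{1}{66232}$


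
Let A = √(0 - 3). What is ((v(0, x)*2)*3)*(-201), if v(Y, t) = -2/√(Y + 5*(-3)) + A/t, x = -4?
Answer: 201*I*(-8*√15 + 15*√3)/10 ≈ -100.56*I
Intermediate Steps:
A = I*√3 (A = √(-3) = I*√3 ≈ 1.732*I)
v(Y, t) = -2/√(-15 + Y) + I*√3/t (v(Y, t) = -2/√(Y + 5*(-3)) + (I*√3)/t = -2/√(Y - 15) + I*√3/t = -2/√(-15 + Y) + I*√3/t)
((v(0, x)*2)*3)*(-201) = (((-2/√(-15 + 0) + I*√3/(-4))*2)*3)*(-201) = (((-(-2)*I*√15/15 + I*√3*(-¼))*2)*3)*(-201) = (((-(-2)*I*√15/15 - I*√3/4)*2)*3)*(-201) = (((2*I*√15/15 - I*√3/4)*2)*3)*(-201) = (((-I*√3/4 + 2*I*√15/15)*2)*3)*(-201) = ((-I*√3/2 + 4*I*√15/15)*3)*(-201) = (-3*I*√3/2 + 4*I*√15/5)*(-201) = -804*I*√15/5 + 603*I*√3/2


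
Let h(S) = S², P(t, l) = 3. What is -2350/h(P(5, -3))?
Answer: -2350/9 ≈ -261.11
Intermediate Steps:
-2350/h(P(5, -3)) = -2350/3² = -2350/9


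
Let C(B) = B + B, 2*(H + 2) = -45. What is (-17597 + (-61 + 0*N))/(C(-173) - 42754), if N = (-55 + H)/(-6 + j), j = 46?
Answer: 8829/21550 ≈ 0.40970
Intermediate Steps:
H = -49/2 (H = -2 + (1/2)*(-45) = -2 - 45/2 = -49/2 ≈ -24.500)
N = -159/80 (N = (-55 - 49/2)/(-6 + 46) = -159/2/40 = -159/2*1/40 = -159/80 ≈ -1.9875)
C(B) = 2*B
(-17597 + (-61 + 0*N))/(C(-173) - 42754) = (-17597 + (-61 + 0*(-159/80)))/(2*(-173) - 42754) = (-17597 + (-61 + 0))/(-346 - 42754) = (-17597 - 61)/(-43100) = -17658*(-1/43100) = 8829/21550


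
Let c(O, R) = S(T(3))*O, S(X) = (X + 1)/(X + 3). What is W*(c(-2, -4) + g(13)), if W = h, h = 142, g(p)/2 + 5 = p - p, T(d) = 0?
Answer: -4544/3 ≈ -1514.7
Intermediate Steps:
S(X) = (1 + X)/(3 + X)
g(p) = -10 (g(p) = -10 + 2*(p - p) = -10 + 2*0 = -10 + 0 = -10)
c(O, R) = O/3 (c(O, R) = ((1 + 0)/(3 + 0))*O = (1/3)*O = ((⅓)*1)*O = O/3)
W = 142
W*(c(-2, -4) + g(13)) = 142*((⅓)*(-2) - 10) = 142*(-⅔ - 10) = 142*(-32/3) = -4544/3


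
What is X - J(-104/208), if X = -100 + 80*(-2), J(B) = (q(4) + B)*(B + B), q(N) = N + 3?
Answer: -507/2 ≈ -253.50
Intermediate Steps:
q(N) = 3 + N
J(B) = 2*B*(7 + B) (J(B) = ((3 + 4) + B)*(B + B) = (7 + B)*(2*B) = 2*B*(7 + B))
X = -260 (X = -100 - 160 = -260)
X - J(-104/208) = -260 - 2*(-104/208)*(7 - 104/208) = -260 - 2*(-104*1/208)*(7 - 104*1/208) = -260 - 2*(-1)*(7 - ½)/2 = -260 - 2*(-1)*13/(2*2) = -260 - 1*(-13/2) = -260 + 13/2 = -507/2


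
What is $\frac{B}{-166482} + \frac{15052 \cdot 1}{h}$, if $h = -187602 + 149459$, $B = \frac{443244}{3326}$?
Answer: $- \frac{695957252563}{1760042404323} \approx -0.39542$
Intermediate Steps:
$B = \frac{221622}{1663}$ ($B = 443244 \cdot \frac{1}{3326} = \frac{221622}{1663} \approx 133.27$)
$h = -38143$
$\frac{B}{-166482} + \frac{15052 \cdot 1}{h} = \frac{221622}{1663 \left(-166482\right)} + \frac{15052 \cdot 1}{-38143} = \frac{221622}{1663} \left(- \frac{1}{166482}\right) + 15052 \left(- \frac{1}{38143}\right) = - \frac{36937}{46143261} - \frac{15052}{38143} = - \frac{695957252563}{1760042404323}$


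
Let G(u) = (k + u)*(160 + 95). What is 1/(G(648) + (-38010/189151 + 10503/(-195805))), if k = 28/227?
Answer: 8407333522985/1389490093029916419 ≈ 6.0507e-6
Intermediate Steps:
k = 28/227 (k = 28*(1/227) = 28/227 ≈ 0.12335)
G(u) = 7140/227 + 255*u (G(u) = (28/227 + u)*(160 + 95) = (28/227 + u)*255 = 7140/227 + 255*u)
1/(G(648) + (-38010/189151 + 10503/(-195805))) = 1/((7140/227 + 255*648) + (-38010/189151 + 10503/(-195805))) = 1/((7140/227 + 165240) + (-38010*1/189151 + 10503*(-1/195805))) = 1/(37516620/227 + (-38010/189151 - 10503/195805)) = 1/(37516620/227 - 9429201003/37036711555) = 1/(1389490093029916419/8407333522985) = 8407333522985/1389490093029916419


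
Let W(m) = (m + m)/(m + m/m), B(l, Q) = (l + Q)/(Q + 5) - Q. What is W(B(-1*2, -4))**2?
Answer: 16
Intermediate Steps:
B(l, Q) = -Q + (Q + l)/(5 + Q) (B(l, Q) = (Q + l)/(5 + Q) - Q = -Q + (Q + l)/(5 + Q))
W(m) = 2*m/(1 + m) (W(m) = (2*m)/(m + 1) = (2*m)/(1 + m) = 2*m/(1 + m))
W(B(-1*2, -4))**2 = (2*((-1*2 - 1*(-4)**2 - 4*(-4))/(5 - 4))/(1 + (-1*2 - 1*(-4)**2 - 4*(-4))/(5 - 4)))**2 = (2*((-2 - 1*16 + 16)/1)/(1 + (-2 - 1*16 + 16)/1))**2 = (2*(1*(-2 - 16 + 16))/(1 + 1*(-2 - 16 + 16)))**2 = (2*(1*(-2))/(1 + 1*(-2)))**2 = (2*(-2)/(1 - 2))**2 = (2*(-2)/(-1))**2 = (2*(-2)*(-1))**2 = 4**2 = 16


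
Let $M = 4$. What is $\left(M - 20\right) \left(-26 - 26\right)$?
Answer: $832$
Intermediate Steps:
$\left(M - 20\right) \left(-26 - 26\right) = \left(4 - 20\right) \left(-26 - 26\right) = \left(-16\right) \left(-52\right) = 832$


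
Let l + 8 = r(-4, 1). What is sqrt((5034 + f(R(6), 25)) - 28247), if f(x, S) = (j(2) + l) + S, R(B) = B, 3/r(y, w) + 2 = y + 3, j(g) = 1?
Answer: 2*I*sqrt(5799) ≈ 152.3*I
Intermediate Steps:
r(y, w) = 3/(1 + y) (r(y, w) = 3/(-2 + (y + 3)) = 3/(-2 + (3 + y)) = 3/(1 + y))
l = -9 (l = -8 + 3/(1 - 4) = -8 + 3/(-3) = -8 + 3*(-1/3) = -8 - 1 = -9)
f(x, S) = -8 + S (f(x, S) = (1 - 9) + S = -8 + S)
sqrt((5034 + f(R(6), 25)) - 28247) = sqrt((5034 + (-8 + 25)) - 28247) = sqrt((5034 + 17) - 28247) = sqrt(5051 - 28247) = sqrt(-23196) = 2*I*sqrt(5799)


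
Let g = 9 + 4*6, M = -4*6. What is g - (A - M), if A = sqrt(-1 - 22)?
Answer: 9 - I*sqrt(23) ≈ 9.0 - 4.7958*I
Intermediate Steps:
M = -24
g = 33 (g = 9 + 24 = 33)
A = I*sqrt(23) (A = sqrt(-23) = I*sqrt(23) ≈ 4.7958*I)
g - (A - M) = 33 - (I*sqrt(23) - 1*(-24)) = 33 - (I*sqrt(23) + 24) = 33 - (24 + I*sqrt(23)) = 33 + (-24 - I*sqrt(23)) = 9 - I*sqrt(23)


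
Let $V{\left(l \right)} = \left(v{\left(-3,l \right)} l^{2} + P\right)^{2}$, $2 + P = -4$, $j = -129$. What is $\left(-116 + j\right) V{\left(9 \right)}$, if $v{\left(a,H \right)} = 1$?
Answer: $-1378125$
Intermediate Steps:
$P = -6$ ($P = -2 - 4 = -6$)
$V{\left(l \right)} = \left(-6 + l^{2}\right)^{2}$ ($V{\left(l \right)} = \left(1 l^{2} - 6\right)^{2} = \left(l^{2} - 6\right)^{2} = \left(-6 + l^{2}\right)^{2}$)
$\left(-116 + j\right) V{\left(9 \right)} = \left(-116 - 129\right) \left(-6 + 9^{2}\right)^{2} = - 245 \left(-6 + 81\right)^{2} = - 245 \cdot 75^{2} = \left(-245\right) 5625 = -1378125$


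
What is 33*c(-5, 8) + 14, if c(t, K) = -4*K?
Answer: -1042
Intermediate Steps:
33*c(-5, 8) + 14 = 33*(-4*8) + 14 = 33*(-32) + 14 = -1056 + 14 = -1042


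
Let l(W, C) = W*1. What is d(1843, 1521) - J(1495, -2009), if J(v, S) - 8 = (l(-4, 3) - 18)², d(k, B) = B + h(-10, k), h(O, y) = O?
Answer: 1019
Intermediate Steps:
l(W, C) = W
d(k, B) = -10 + B (d(k, B) = B - 10 = -10 + B)
J(v, S) = 492 (J(v, S) = 8 + (-4 - 18)² = 8 + (-22)² = 8 + 484 = 492)
d(1843, 1521) - J(1495, -2009) = (-10 + 1521) - 1*492 = 1511 - 492 = 1019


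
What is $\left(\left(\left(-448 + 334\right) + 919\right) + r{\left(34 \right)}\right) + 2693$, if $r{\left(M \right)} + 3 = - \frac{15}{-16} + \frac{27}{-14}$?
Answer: $\frac{391329}{112} \approx 3494.0$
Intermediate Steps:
$r{\left(M \right)} = - \frac{447}{112}$ ($r{\left(M \right)} = -3 + \left(- \frac{15}{-16} + \frac{27}{-14}\right) = -3 + \left(\left(-15\right) \left(- \frac{1}{16}\right) + 27 \left(- \frac{1}{14}\right)\right) = -3 + \left(\frac{15}{16} - \frac{27}{14}\right) = -3 - \frac{111}{112} = - \frac{447}{112}$)
$\left(\left(\left(-448 + 334\right) + 919\right) + r{\left(34 \right)}\right) + 2693 = \left(\left(\left(-448 + 334\right) + 919\right) - \frac{447}{112}\right) + 2693 = \left(\left(-114 + 919\right) - \frac{447}{112}\right) + 2693 = \left(805 - \frac{447}{112}\right) + 2693 = \frac{89713}{112} + 2693 = \frac{391329}{112}$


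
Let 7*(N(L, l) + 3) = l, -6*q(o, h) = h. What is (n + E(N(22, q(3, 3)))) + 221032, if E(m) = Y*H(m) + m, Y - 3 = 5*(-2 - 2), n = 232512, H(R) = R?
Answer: 3175152/7 ≈ 4.5359e+5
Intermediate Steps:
q(o, h) = -h/6
N(L, l) = -3 + l/7
Y = -17 (Y = 3 + 5*(-2 - 2) = 3 + 5*(-4) = 3 - 20 = -17)
E(m) = -16*m (E(m) = -17*m + m = -16*m)
(n + E(N(22, q(3, 3)))) + 221032 = (232512 - 16*(-3 + (-1/6*3)/7)) + 221032 = (232512 - 16*(-3 + (1/7)*(-1/2))) + 221032 = (232512 - 16*(-3 - 1/14)) + 221032 = (232512 - 16*(-43/14)) + 221032 = (232512 + 344/7) + 221032 = 1627928/7 + 221032 = 3175152/7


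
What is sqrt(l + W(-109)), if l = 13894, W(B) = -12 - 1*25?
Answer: sqrt(13857) ≈ 117.72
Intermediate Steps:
W(B) = -37 (W(B) = -12 - 25 = -37)
sqrt(l + W(-109)) = sqrt(13894 - 37) = sqrt(13857)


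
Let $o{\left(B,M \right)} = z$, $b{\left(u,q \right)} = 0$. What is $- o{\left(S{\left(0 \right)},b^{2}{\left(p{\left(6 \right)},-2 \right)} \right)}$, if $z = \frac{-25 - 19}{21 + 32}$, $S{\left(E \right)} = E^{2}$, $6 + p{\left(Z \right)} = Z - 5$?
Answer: $\frac{44}{53} \approx 0.83019$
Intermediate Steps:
$p{\left(Z \right)} = -11 + Z$ ($p{\left(Z \right)} = -6 + \left(Z - 5\right) = -6 + \left(-5 + Z\right) = -11 + Z$)
$z = - \frac{44}{53} \approx -0.83019$
$o{\left(B,M \right)} = - \frac{44}{53}$
$- o{\left(S{\left(0 \right)},b^{2}{\left(p{\left(6 \right)},-2 \right)} \right)} = \left(-1\right) \left(- \frac{44}{53}\right) = \frac{44}{53}$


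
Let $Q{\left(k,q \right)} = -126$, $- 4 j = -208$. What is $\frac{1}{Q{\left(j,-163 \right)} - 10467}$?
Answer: $- \frac{1}{10593} \approx -9.4402 \cdot 10^{-5}$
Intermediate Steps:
$j = 52$ ($j = \left(- \frac{1}{4}\right) \left(-208\right) = 52$)
$\frac{1}{Q{\left(j,-163 \right)} - 10467} = \frac{1}{-126 - 10467} = \frac{1}{-10593} = - \frac{1}{10593}$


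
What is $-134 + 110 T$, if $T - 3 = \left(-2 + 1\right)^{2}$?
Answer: $306$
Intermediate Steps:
$T = 4$ ($T = 3 + \left(-2 + 1\right)^{2} = 3 + \left(-1\right)^{2} = 3 + 1 = 4$)
$-134 + 110 T = -134 + 110 \cdot 4 = -134 + 440 = 306$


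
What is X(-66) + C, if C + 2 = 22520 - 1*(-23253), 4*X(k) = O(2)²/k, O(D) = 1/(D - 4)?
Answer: 48334175/1056 ≈ 45771.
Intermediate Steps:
O(D) = 1/(-4 + D)
X(k) = 1/(16*k) (X(k) = ((1/(-4 + 2))²/k)/4 = ((1/(-2))²/k)/4 = ((-½)²/k)/4 = (1/(4*k))/4 = 1/(16*k))
C = 45771 (C = -2 + (22520 - 1*(-23253)) = -2 + (22520 + 23253) = -2 + 45773 = 45771)
X(-66) + C = (1/16)/(-66) + 45771 = (1/16)*(-1/66) + 45771 = -1/1056 + 45771 = 48334175/1056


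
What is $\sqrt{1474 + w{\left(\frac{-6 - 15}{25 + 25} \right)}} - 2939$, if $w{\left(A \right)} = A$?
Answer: $-2939 + \frac{\sqrt{147358}}{10} \approx -2900.6$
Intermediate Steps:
$\sqrt{1474 + w{\left(\frac{-6 - 15}{25 + 25} \right)}} - 2939 = \sqrt{1474 + \frac{-6 - 15}{25 + 25}} - 2939 = \sqrt{1474 - \frac{21}{50}} - 2939 = \sqrt{\frac{73679}{50}} - 2939 = \frac{\sqrt{147358}}{10} - 2939 = -2939 + \frac{\sqrt{147358}}{10}$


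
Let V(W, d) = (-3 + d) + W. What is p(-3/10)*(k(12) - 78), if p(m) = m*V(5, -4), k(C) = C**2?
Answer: 198/5 ≈ 39.600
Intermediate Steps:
V(W, d) = -3 + W + d
p(m) = -2*m (p(m) = m*(-3 + 5 - 4) = m*(-2) = -2*m)
p(-3/10)*(k(12) - 78) = (-(-6)/10)*(12**2 - 78) = (-(-6)/10)*(144 - 78) = -2*(-3/10)*66 = (3/5)*66 = 198/5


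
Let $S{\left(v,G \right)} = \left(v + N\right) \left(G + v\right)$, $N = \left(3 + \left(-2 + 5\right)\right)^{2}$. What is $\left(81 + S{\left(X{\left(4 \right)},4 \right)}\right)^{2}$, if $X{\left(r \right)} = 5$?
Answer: $202500$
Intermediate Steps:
$N = 36$ ($N = \left(3 + 3\right)^{2} = 6^{2} = 36$)
$S{\left(v,G \right)} = \left(36 + v\right) \left(G + v\right)$ ($S{\left(v,G \right)} = \left(v + 36\right) \left(G + v\right) = \left(36 + v\right) \left(G + v\right)$)
$\left(81 + S{\left(X{\left(4 \right)},4 \right)}\right)^{2} = \left(81 + \left(5^{2} + 36 \cdot 4 + 36 \cdot 5 + 4 \cdot 5\right)\right)^{2} = \left(81 + \left(25 + 144 + 180 + 20\right)\right)^{2} = \left(81 + 369\right)^{2} = 450^{2} = 202500$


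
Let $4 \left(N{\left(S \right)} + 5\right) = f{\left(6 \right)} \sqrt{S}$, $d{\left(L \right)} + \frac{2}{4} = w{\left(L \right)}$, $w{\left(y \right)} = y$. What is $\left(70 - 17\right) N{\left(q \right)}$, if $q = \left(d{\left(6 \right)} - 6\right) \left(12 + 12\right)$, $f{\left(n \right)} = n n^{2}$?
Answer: $-265 + 5724 i \sqrt{3} \approx -265.0 + 9914.3 i$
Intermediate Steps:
$d{\left(L \right)} = - \frac{1}{2} + L$
$f{\left(n \right)} = n^{3}$
$q = -12$ ($q = \left(\left(- \frac{1}{2} + 6\right) - 6\right) \left(12 + 12\right) = \left(\frac{11}{2} - 6\right) 24 = \left(- \frac{1}{2}\right) 24 = -12$)
$N{\left(S \right)} = -5 + 54 \sqrt{S}$ ($N{\left(S \right)} = -5 + \frac{6^{3} \sqrt{S}}{4} = -5 + \frac{216 \sqrt{S}}{4} = -5 + 54 \sqrt{S}$)
$\left(70 - 17\right) N{\left(q \right)} = \left(70 - 17\right) \left(-5 + 54 \sqrt{-12}\right) = \left(70 - 17\right) \left(-5 + 54 \cdot 2 i \sqrt{3}\right) = 53 \left(-5 + 108 i \sqrt{3}\right) = -265 + 5724 i \sqrt{3}$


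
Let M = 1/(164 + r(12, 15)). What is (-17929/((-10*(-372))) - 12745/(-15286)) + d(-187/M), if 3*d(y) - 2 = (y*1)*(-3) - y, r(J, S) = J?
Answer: 415858617451/9477320 ≈ 43879.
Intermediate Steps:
M = 1/176 (M = 1/(164 + 12) = 1/176 ≈ 0.0056818)
d(y) = 2/3 - 4*y/3 (d(y) = 2/3 + ((y*1)*(-3) - y)/3 = 2/3 + (y*(-3) - y)/3 = 2/3 + (-3*y - y)/3 = 2/3 + (-4*y)/3 = 2/3 - 4*y/3)
(-17929/((-10*(-372))) - 12745/(-15286)) + d(-187/M) = (-17929/((-10*(-372))) - 12745/(-15286)) + (2/3 - (-748)/(3*1/176)) = (-17929/3720 - 12745*(-1/15286)) + (2/3 - (-748)*176/3) = (-17929*1/3720 + 12745/15286) + (2/3 - 4/3*(-32912)) = (-17929/3720 + 12745/15286) + (2/3 + 131648/3) = -113325647/28431960 + 131650/3 = 415858617451/9477320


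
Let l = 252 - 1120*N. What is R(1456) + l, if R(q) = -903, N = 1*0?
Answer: -651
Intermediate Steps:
N = 0
l = 252 (l = 252 - 1120*0 = 252 + 0 = 252)
R(1456) + l = -903 + 252 = -651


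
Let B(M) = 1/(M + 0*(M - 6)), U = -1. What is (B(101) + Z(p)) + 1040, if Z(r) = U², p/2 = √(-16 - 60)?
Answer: 105142/101 ≈ 1041.0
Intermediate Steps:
B(M) = 1/M (B(M) = 1/(M + 0*(-6 + M)) = 1/(M + 0) = 1/M)
p = 4*I*√19 (p = 2*√(-16 - 60) = 2*√(-76) = 2*(2*I*√19) = 4*I*√19 ≈ 17.436*I)
Z(r) = 1 (Z(r) = (-1)² = 1)
(B(101) + Z(p)) + 1040 = (1/101 + 1) + 1040 = 102/101 + 1040 = 105142/101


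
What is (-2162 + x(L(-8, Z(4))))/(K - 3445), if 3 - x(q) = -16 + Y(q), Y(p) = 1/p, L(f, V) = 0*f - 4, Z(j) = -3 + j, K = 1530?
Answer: 8571/7660 ≈ 1.1189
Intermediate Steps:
L(f, V) = -4 (L(f, V) = 0 - 4 = -4)
x(q) = 19 - 1/q (x(q) = 3 - (-16 + 1/q) = 3 + (16 - 1/q) = 19 - 1/q)
(-2162 + x(L(-8, Z(4))))/(K - 3445) = (-2162 + (19 - 1/(-4)))/(1530 - 3445) = (-2162 + (19 - 1*(-¼)))/(-1915) = (-2162 + (19 + ¼))*(-1/1915) = (-2162 + 77/4)*(-1/1915) = -8571/4*(-1/1915) = 8571/7660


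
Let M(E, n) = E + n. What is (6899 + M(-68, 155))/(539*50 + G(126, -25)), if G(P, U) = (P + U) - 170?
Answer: 6986/26881 ≈ 0.25989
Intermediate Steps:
G(P, U) = -170 + P + U
(6899 + M(-68, 155))/(539*50 + G(126, -25)) = (6899 + (-68 + 155))/(539*50 + (-170 + 126 - 25)) = (6899 + 87)/(26950 - 69) = 6986/26881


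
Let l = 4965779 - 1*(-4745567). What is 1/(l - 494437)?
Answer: 1/9216909 ≈ 1.0850e-7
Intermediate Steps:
l = 9711346 (l = 4965779 + 4745567 = 9711346)
1/(l - 494437) = 1/(9711346 - 494437) = 1/9216909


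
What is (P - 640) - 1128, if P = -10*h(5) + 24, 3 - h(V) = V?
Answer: -1724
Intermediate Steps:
h(V) = 3 - V
P = 44 (P = -10*(3 - 1*5) + 24 = -10*(3 - 5) + 24 = -10*(-2) + 24 = 20 + 24 = 44)
(P - 640) - 1128 = (44 - 640) - 1128 = -596 - 1128 = -1724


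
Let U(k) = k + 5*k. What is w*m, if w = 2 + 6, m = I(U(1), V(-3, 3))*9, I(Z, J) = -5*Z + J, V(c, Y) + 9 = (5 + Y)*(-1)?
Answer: -3384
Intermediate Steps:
U(k) = 6*k
V(c, Y) = -14 - Y (V(c, Y) = -9 + (5 + Y)*(-1) = -9 + (-5 - Y) = -14 - Y)
I(Z, J) = J - 5*Z
m = -423 (m = ((-14 - 1*3) - 30)*9 = ((-14 - 3) - 5*6)*9 = (-17 - 30)*9 = -47*9 = -423)
w = 8
w*m = 8*(-423) = -3384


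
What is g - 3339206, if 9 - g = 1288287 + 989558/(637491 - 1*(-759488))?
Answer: -6464498960394/1396979 ≈ -4.6275e+6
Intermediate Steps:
g = -1799698301720/1396979 (g = 9 - (1288287 + 989558/(637491 - 1*(-759488))) = 9 - (1288287 + 989558/(637491 + 759488)) = 9 - (1288287 + 989558/1396979) = 9 - 1*1799710874531/1396979 = 9 - 1799710874531/1396979 = -1799698301720/1396979 ≈ -1.2883e+6)
g - 3339206 = -1799698301720/1396979 - 3339206 = -6464498960394/1396979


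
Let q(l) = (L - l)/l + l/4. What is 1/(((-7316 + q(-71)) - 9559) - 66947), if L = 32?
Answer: -284/23810901 ≈ -1.1927e-5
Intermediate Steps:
q(l) = l/4 + (32 - l)/l (q(l) = (32 - l)/l + l/4 = l/4 + (32 - l)/l)
1/(((-7316 + q(-71)) - 9559) - 66947) = 1/(((-7316 + (-1 + 32/(-71) + (1/4)*(-71))) - 9559) - 66947) = 1/(((-7316 + (-1 + 32*(-1/71) - 71/4)) - 9559) - 66947) = 1/(((-7316 + (-1 - 32/71 - 71/4)) - 9559) - 66947) = 1/(((-7316 - 5453/284) - 9559) - 66947) = 1/((-2083197/284 - 9559) - 66947) = 1/(-4797953/284 - 66947) = 1/(-23810901/284) = -284/23810901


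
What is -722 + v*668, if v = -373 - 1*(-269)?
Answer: -70194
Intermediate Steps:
v = -104 (v = -373 + 269 = -104)
-722 + v*668 = -722 - 104*668 = -722 - 69472 = -70194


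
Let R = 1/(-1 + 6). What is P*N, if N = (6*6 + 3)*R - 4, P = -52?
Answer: -988/5 ≈ -197.60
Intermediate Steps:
R = 1/5 ≈ 0.20000
N = 19/5 (N = (6*6 + 3)*(1/5) - 4 = (36 + 3)*(1/5) - 4 = 39*(1/5) - 4 = 39/5 - 4 = 19/5 ≈ 3.8000)
P*N = -52*19/5 = -988/5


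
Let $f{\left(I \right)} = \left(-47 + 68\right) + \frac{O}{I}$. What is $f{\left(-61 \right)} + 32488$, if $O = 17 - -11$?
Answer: $\frac{1983021}{61} \approx 32509.0$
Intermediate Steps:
$O = 28$ ($O = 17 + 11 = 28$)
$f{\left(I \right)} = 21 + \frac{28}{I}$ ($f{\left(I \right)} = \left(-47 + 68\right) + \frac{28}{I} = 21 + \frac{28}{I}$)
$f{\left(-61 \right)} + 32488 = \left(21 + \frac{28}{-61}\right) + 32488 = \left(21 + 28 \left(- \frac{1}{61}\right)\right) + 32488 = \left(21 - \frac{28}{61}\right) + 32488 = \frac{1253}{61} + 32488 = \frac{1983021}{61}$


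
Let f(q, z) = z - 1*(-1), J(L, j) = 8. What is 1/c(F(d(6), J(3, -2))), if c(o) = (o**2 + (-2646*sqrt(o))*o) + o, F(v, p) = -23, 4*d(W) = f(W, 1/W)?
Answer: 11/1851853648 - 1323*I*sqrt(23)/1851853648 ≈ 5.94e-9 - 3.4262e-6*I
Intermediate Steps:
f(q, z) = 1 + z (f(q, z) = z + 1 = 1 + z)
d(W) = 1/4 + 1/(4*W) (d(W) = (1 + 1/W)/4 = 1/4 + 1/(4*W))
c(o) = o + o**2 - 2646*o**(3/2) (c(o) = (o**2 - 2646*o**(3/2)) + o = o + o**2 - 2646*o**(3/2))
1/c(F(d(6), J(3, -2))) = 1/(-23 + (-23)**2 - (-60858)*I*sqrt(23)) = 1/(-23 + 529 - (-60858)*I*sqrt(23)) = 1/(-23 + 529 + 60858*I*sqrt(23)) = 1/(506 + 60858*I*sqrt(23))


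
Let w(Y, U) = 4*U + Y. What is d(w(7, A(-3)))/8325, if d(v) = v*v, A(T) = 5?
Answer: 81/925 ≈ 0.087568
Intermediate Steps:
w(Y, U) = Y + 4*U
d(v) = v²
d(w(7, A(-3)))/8325 = (7 + 4*5)²/8325 = (7 + 20)²*(1/8325) = 27²*(1/8325) = 729*(1/8325) = 81/925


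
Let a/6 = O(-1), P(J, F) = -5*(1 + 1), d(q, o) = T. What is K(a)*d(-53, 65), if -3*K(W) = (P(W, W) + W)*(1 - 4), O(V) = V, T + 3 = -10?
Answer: 208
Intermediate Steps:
T = -13 (T = -3 - 10 = -13)
d(q, o) = -13
P(J, F) = -10 (P(J, F) = -5*2 = -10)
a = -6 (a = 6*(-1) = -6)
K(W) = -10 + W (K(W) = -(-10 + W)*(1 - 4)/3 = -(-10 + W)*(-3)/3 = -(30 - 3*W)/3 = -10 + W)
K(a)*d(-53, 65) = (-10 - 6)*(-13) = -16*(-13) = 208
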